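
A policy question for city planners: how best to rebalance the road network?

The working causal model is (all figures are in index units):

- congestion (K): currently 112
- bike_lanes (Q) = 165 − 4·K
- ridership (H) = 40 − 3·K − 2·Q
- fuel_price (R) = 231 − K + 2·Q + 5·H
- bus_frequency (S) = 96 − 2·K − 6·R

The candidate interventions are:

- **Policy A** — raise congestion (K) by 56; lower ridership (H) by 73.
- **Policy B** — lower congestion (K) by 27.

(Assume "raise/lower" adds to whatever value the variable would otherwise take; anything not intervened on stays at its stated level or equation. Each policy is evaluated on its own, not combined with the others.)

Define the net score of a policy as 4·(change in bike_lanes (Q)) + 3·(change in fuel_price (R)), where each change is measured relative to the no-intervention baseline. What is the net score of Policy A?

Baseline:
  K = 112
  Q = 165 − 4·112 = -283
  H = 40 − 3·112 − 2·(-283) = 270
  R = 231 − 112 + 2·(-283) + 5·270 = 903
Policy A (K + 56, H − 73):
  K = 112 + 56 = 168
  Q = 165 − 4·168 = -507
  H = 40 − 3·168 − 2·(-507) (−73 from intervention) = 477
  R = 231 − 168 + 2·(-507) + 5·477 = 1434
ΔQ = -507 − (-283) = -224; ΔR = 1434 − 903 = 531
Score = 4·(-224) + 3·531 = 697

697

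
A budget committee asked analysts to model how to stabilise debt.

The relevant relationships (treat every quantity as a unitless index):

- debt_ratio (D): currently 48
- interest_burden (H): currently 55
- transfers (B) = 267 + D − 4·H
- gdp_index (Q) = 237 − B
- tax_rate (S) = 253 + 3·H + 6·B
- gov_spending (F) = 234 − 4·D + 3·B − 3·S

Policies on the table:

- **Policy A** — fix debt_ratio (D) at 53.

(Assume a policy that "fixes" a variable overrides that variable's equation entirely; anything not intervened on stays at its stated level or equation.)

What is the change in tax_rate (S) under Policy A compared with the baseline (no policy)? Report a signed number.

Baseline:
  D = 48
  H = 55
  B = 267 + 48 − 4·55 = 95
  S = 253 + 3·55 + 6·95 = 988
Policy A (D := 53):
  D = 53
  H = 55
  B = 267 + 53 − 4·55 = 100
  S = 253 + 3·55 + 6·100 = 1018
Change in S: 1018 − 988 = 30

30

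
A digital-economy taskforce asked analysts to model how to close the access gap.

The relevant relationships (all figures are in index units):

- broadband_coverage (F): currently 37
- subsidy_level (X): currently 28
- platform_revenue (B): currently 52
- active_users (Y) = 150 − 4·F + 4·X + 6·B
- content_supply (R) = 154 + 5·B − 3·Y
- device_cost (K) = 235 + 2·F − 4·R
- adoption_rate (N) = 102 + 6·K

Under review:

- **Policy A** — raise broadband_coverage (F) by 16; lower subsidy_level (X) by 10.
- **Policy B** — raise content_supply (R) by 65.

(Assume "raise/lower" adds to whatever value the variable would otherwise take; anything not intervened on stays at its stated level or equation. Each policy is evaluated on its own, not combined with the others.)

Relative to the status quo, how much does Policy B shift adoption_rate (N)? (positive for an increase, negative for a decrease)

Baseline:
  F = 37
  X = 28
  B = 52
  Y = 150 − 4·37 + 4·28 + 6·52 = 426
  R = 154 + 5·52 − 3·426 = -864
  K = 235 + 2·37 − 4·(-864) = 3765
  N = 102 + 6·3765 = 22692
Policy B (R + 65):
  F = 37
  X = 28
  B = 52
  Y = 150 − 4·37 + 4·28 + 6·52 = 426
  R = 154 + 5·52 − 3·426 (+65 from intervention) = -799
  K = 235 + 2·37 − 4·(-799) = 3505
  N = 102 + 6·3505 = 21132
Change in N: 21132 − 22692 = -1560

-1560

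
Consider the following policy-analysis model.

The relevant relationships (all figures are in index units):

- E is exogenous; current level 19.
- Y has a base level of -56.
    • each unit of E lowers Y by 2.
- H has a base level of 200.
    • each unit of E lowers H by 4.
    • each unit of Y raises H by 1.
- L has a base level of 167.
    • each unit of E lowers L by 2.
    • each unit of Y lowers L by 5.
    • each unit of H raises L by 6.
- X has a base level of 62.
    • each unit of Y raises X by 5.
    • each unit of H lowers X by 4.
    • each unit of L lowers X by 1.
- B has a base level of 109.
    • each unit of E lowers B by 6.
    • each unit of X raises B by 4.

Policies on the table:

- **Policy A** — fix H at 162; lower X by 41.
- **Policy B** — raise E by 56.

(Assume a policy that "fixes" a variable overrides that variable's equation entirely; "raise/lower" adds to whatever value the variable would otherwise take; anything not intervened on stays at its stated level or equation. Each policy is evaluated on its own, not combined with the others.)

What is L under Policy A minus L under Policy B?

2360

Policy A (H := 162, X − 41):
  E = 19
  Y = -56 − 2·19 = -94
  H = 162
  L = 167 − 2·19 − 5·(-94) + 6·162 = 1571
Policy B (E + 56):
  E = 19 + 56 = 75
  Y = -56 − 2·75 = -206
  H = 200 − 4·75 + (-206) = -306
  L = 167 − 2·75 − 5·(-206) + 6·(-306) = -789
L: 1571 − (-789) = 2360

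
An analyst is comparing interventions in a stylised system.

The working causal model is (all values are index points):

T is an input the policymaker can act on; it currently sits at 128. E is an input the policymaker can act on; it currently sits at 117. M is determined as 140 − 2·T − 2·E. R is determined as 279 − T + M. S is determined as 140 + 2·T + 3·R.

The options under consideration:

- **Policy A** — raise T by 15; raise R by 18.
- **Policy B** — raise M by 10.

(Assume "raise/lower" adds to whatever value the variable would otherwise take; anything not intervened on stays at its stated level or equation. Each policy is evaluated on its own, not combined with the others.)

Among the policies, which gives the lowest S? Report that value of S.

Policy A (T + 15, R + 18):
  T = 128 + 15 = 143
  E = 117
  M = 140 − 2·143 − 2·117 = -380
  R = 279 − 143 + (-380) (+18 from intervention) = -226
  S = 140 + 2·143 + 3·(-226) = -252
Policy B (M + 10):
  T = 128
  E = 117
  M = 140 − 2·128 − 2·117 (+10 from intervention) = -340
  R = 279 − 128 + (-340) = -189
  S = 140 + 2·128 + 3·(-189) = -171
Comparing — Policy A: S=-252, Policy B: S=-171. Lowest is -252 (Policy A).

-252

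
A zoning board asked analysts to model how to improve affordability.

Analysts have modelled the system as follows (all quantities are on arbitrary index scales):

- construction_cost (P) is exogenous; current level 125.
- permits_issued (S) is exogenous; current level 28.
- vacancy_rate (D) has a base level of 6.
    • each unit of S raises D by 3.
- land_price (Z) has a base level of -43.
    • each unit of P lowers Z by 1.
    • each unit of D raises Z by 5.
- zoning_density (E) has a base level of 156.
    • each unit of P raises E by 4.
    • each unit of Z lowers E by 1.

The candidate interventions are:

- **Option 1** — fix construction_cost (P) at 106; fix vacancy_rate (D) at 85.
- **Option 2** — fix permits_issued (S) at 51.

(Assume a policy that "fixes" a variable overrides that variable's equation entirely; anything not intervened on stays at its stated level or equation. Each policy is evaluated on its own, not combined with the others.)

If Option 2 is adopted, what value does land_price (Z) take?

Option 2 (S := 51):
  P = 125
  S = 51
  D = 6 + 3·51 = 159
  Z = -43 − 125 + 5·159 = 627

627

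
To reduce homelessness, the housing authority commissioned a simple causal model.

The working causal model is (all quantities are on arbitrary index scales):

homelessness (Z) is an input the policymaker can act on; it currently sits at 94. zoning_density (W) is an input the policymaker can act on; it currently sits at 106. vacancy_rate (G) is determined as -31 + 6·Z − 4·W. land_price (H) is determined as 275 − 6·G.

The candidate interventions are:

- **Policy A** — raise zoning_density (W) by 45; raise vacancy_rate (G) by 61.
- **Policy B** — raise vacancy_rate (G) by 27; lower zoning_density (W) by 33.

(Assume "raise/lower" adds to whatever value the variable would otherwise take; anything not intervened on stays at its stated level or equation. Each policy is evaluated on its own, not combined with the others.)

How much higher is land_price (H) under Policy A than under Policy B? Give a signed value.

Policy A (W + 45, G + 61):
  Z = 94
  W = 106 + 45 = 151
  G = -31 + 6·94 − 4·151 (+61 from intervention) = -10
  H = 275 − 6·(-10) = 335
Policy B (G + 27, W − 33):
  Z = 94
  W = 106 − 33 = 73
  G = -31 + 6·94 − 4·73 (+27 from intervention) = 268
  H = 275 − 6·268 = -1333
H: 335 − (-1333) = 1668

1668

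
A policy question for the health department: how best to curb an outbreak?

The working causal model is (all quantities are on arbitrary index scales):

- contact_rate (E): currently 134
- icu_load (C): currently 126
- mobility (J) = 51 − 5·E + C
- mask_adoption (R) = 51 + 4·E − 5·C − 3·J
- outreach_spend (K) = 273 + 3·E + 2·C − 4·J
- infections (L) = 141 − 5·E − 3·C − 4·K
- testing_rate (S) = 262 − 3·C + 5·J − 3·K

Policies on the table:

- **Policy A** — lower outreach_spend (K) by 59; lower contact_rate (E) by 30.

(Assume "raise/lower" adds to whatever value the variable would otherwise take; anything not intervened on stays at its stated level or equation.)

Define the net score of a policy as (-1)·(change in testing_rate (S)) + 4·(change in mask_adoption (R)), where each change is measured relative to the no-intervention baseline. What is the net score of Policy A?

-5277

Baseline:
  E = 134
  C = 126
  J = 51 − 5·134 + 126 = -493
  R = 51 + 4·134 − 5·126 − 3·(-493) = 1436
  K = 273 + 3·134 + 2·126 − 4·(-493) = 2899
  S = 262 − 3·126 + 5·(-493) − 3·2899 = -11278
Policy A (K − 59, E − 30):
  E = 134 − 30 = 104
  C = 126
  J = 51 − 5·104 + 126 = -343
  R = 51 + 4·104 − 5·126 − 3·(-343) = 866
  K = 273 + 3·104 + 2·126 − 4·(-343) (−59 from intervention) = 2150
  S = 262 − 3·126 + 5·(-343) − 3·2150 = -8281
ΔS = -8281 − (-11278) = 2997; ΔR = 866 − 1436 = -570
Score = (-1)·2997 + 4·(-570) = -5277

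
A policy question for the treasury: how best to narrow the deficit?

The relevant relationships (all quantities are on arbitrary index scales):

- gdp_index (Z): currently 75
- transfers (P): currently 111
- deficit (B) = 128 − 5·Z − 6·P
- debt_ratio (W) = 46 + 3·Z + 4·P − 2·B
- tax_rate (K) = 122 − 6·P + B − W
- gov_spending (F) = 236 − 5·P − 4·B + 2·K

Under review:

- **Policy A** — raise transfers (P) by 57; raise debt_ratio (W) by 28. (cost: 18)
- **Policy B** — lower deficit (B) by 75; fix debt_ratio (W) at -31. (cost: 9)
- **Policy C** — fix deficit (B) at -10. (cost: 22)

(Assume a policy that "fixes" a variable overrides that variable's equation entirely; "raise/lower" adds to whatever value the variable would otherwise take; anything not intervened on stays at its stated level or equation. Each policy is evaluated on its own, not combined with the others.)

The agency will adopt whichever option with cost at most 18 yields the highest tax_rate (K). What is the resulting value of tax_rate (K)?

-1501

Policy A (P + 57, W + 28):
  Z = 75
  P = 111 + 57 = 168
  B = 128 − 5·75 − 6·168 = -1255
  W = 46 + 3·75 + 4·168 − 2·(-1255) (+28 from intervention) = 3481
  K = 122 − 6·168 + (-1255) − 3481 = -5622
Policy B (B − 75, W := -31):
  Z = 75
  P = 111
  B = 128 − 5·75 − 6·111 (−75 from intervention) = -988
  W = -31
  K = 122 − 6·111 + (-988) − (-31) = -1501
Comparing — Policy A: K=-5622, Policy B: K=-1501. Highest is -1501 (Policy B).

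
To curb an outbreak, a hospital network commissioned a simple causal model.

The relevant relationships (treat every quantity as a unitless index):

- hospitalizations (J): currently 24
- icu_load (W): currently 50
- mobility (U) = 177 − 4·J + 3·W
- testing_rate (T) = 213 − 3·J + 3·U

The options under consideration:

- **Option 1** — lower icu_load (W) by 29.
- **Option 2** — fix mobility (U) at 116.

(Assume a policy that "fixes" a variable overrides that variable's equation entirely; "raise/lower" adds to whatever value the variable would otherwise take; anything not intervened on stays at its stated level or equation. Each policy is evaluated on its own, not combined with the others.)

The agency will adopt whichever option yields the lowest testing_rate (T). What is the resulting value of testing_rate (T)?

489

Option 1 (W − 29):
  J = 24
  W = 50 − 29 = 21
  U = 177 − 4·24 + 3·21 = 144
  T = 213 − 3·24 + 3·144 = 573
Option 2 (U := 116):
  J = 24
  W = 50
  U = 116
  T = 213 − 3·24 + 3·116 = 489
Comparing — Option 1: T=573, Option 2: T=489. Lowest is 489 (Option 2).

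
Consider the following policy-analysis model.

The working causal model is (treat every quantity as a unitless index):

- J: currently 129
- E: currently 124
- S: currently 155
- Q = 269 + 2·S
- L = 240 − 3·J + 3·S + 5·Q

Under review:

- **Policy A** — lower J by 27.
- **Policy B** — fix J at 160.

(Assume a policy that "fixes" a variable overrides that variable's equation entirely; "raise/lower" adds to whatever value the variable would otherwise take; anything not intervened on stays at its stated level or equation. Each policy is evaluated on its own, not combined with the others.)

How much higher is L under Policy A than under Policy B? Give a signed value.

174

Policy A (J − 27):
  J = 129 − 27 = 102
  S = 155
  Q = 269 + 2·155 = 579
  L = 240 − 3·102 + 3·155 + 5·579 = 3294
Policy B (J := 160):
  J = 160
  S = 155
  Q = 269 + 2·155 = 579
  L = 240 − 3·160 + 3·155 + 5·579 = 3120
L: 3294 − 3120 = 174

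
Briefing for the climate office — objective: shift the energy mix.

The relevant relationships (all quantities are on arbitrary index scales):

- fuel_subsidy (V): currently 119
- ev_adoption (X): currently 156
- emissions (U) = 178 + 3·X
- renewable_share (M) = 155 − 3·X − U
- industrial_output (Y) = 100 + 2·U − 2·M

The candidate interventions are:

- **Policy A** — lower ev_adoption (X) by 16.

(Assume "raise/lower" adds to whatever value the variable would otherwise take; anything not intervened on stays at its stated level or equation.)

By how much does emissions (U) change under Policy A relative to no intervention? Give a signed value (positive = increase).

-48

Baseline:
  X = 156
  U = 178 + 3·156 = 646
Policy A (X − 16):
  X = 156 − 16 = 140
  U = 178 + 3·140 = 598
Change in U: 598 − 646 = -48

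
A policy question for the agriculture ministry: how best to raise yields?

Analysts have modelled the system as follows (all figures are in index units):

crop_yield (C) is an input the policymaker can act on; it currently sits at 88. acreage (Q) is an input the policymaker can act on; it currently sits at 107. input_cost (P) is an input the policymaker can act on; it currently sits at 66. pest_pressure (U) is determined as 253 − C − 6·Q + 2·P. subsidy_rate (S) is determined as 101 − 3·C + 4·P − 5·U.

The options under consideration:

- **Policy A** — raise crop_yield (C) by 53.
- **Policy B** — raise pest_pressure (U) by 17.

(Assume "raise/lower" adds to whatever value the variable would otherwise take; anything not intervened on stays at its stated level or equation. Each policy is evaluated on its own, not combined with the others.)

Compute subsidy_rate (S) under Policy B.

Policy B (U + 17):
  C = 88
  Q = 107
  P = 66
  U = 253 − 88 − 6·107 + 2·66 (+17 from intervention) = -328
  S = 101 − 3·88 + 4·66 − 5·(-328) = 1741

1741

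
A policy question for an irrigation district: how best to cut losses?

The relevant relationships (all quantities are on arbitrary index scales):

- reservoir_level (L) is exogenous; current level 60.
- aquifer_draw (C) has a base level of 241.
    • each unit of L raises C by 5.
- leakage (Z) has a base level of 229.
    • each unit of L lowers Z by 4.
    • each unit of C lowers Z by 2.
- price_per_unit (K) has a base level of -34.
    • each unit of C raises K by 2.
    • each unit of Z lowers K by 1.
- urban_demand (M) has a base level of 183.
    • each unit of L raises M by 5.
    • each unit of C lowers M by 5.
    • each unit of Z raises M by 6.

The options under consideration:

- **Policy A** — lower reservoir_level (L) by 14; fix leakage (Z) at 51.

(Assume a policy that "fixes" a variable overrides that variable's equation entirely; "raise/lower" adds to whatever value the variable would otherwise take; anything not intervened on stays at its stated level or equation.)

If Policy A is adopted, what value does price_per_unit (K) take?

Policy A (L − 14, Z := 51):
  L = 60 − 14 = 46
  C = 241 + 5·46 = 471
  Z = 51
  K = -34 + 2·471 − 51 = 857

857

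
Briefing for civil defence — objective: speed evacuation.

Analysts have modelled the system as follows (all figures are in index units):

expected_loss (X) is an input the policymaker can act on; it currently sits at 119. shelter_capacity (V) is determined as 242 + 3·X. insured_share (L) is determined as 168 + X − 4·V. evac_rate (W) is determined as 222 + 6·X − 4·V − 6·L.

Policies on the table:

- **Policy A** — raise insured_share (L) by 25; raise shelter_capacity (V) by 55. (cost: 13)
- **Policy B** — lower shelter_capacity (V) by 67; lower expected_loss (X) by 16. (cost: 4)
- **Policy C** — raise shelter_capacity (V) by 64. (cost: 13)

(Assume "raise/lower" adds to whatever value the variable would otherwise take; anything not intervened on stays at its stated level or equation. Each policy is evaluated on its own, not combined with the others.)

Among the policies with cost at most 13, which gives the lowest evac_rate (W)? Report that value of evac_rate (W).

Policy A (L + 25, V + 55):
  X = 119
  V = 242 + 3·119 (+55 from intervention) = 654
  L = 168 + 119 − 4·654 (+25 from intervention) = -2304
  W = 222 + 6·119 − 4·654 − 6·(-2304) = 12144
Policy B (V − 67, X − 16):
  X = 119 − 16 = 103
  V = 242 + 3·103 (−67 from intervention) = 484
  L = 168 + 103 − 4·484 = -1665
  W = 222 + 6·103 − 4·484 − 6·(-1665) = 8894
Policy C (V + 64):
  X = 119
  V = 242 + 3·119 (+64 from intervention) = 663
  L = 168 + 119 − 4·663 = -2365
  W = 222 + 6·119 − 4·663 − 6·(-2365) = 12474
Comparing — Policy A: W=12144, Policy B: W=8894, Policy C: W=12474. Lowest is 8894 (Policy B).

8894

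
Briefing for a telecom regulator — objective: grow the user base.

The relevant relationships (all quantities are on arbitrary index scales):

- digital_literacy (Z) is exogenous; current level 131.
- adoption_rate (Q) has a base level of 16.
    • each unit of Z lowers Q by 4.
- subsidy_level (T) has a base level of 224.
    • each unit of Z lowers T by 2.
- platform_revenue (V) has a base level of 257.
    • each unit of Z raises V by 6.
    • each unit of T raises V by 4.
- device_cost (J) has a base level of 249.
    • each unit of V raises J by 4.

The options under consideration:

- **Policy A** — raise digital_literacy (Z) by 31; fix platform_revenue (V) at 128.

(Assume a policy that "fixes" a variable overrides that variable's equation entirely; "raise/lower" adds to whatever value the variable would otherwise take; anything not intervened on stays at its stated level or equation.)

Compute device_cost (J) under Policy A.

761

Policy A (Z + 31, V := 128):
  Z = 131 + 31 = 162
  T = 224 − 2·162 = -100
  V = 128
  J = 249 + 4·128 = 761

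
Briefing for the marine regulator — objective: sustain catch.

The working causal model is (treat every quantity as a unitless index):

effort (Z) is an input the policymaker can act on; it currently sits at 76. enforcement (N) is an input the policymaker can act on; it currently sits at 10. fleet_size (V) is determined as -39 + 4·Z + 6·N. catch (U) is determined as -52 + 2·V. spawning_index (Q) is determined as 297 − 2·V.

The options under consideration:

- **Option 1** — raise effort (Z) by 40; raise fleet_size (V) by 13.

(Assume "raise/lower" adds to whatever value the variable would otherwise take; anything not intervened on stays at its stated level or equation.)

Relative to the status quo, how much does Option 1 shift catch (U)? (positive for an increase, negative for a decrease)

346

Baseline:
  Z = 76
  N = 10
  V = -39 + 4·76 + 6·10 = 325
  U = -52 + 2·325 = 598
Option 1 (Z + 40, V + 13):
  Z = 76 + 40 = 116
  N = 10
  V = -39 + 4·116 + 6·10 (+13 from intervention) = 498
  U = -52 + 2·498 = 944
Change in U: 944 − 598 = 346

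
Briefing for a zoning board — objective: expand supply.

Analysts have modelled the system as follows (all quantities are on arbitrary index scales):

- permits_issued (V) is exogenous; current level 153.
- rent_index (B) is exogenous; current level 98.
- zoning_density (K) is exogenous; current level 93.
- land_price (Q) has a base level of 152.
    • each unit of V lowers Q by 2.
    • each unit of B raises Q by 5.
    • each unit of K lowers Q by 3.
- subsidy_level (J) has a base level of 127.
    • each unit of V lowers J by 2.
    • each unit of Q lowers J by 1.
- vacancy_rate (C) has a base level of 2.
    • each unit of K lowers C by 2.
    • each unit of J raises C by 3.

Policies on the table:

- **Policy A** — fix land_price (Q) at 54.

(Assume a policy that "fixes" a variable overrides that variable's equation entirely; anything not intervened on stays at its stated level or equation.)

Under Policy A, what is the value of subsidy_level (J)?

Policy A (Q := 54):
  V = 153
  B = 98
  K = 93
  Q = 54
  J = 127 − 2·153 − 54 = -233

-233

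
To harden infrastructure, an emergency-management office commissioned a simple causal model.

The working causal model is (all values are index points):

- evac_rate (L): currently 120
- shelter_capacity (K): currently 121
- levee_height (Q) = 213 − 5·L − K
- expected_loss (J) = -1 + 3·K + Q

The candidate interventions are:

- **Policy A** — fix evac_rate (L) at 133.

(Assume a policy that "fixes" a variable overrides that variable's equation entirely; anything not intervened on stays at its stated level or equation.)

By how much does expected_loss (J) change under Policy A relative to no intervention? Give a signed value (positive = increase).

Baseline:
  L = 120
  K = 121
  Q = 213 − 5·120 − 121 = -508
  J = -1 + 3·121 + (-508) = -146
Policy A (L := 133):
  L = 133
  K = 121
  Q = 213 − 5·133 − 121 = -573
  J = -1 + 3·121 + (-573) = -211
Change in J: -211 − (-146) = -65

-65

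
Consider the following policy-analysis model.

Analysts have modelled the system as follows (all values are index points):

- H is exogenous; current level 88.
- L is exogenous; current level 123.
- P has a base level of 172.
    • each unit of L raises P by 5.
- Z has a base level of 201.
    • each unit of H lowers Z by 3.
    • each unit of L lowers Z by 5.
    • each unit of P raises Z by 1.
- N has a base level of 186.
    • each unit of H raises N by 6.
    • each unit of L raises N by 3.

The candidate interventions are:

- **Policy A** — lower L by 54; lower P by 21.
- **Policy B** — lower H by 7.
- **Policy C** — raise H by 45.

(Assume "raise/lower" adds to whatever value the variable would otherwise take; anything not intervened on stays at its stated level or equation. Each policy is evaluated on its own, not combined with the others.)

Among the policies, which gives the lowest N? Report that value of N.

921

Policy A (L − 54, P − 21):
  H = 88
  L = 123 − 54 = 69
  N = 186 + 6·88 + 3·69 = 921
Policy B (H − 7):
  H = 88 − 7 = 81
  L = 123
  N = 186 + 6·81 + 3·123 = 1041
Policy C (H + 45):
  H = 88 + 45 = 133
  L = 123
  N = 186 + 6·133 + 3·123 = 1353
Comparing — Policy A: N=921, Policy B: N=1041, Policy C: N=1353. Lowest is 921 (Policy A).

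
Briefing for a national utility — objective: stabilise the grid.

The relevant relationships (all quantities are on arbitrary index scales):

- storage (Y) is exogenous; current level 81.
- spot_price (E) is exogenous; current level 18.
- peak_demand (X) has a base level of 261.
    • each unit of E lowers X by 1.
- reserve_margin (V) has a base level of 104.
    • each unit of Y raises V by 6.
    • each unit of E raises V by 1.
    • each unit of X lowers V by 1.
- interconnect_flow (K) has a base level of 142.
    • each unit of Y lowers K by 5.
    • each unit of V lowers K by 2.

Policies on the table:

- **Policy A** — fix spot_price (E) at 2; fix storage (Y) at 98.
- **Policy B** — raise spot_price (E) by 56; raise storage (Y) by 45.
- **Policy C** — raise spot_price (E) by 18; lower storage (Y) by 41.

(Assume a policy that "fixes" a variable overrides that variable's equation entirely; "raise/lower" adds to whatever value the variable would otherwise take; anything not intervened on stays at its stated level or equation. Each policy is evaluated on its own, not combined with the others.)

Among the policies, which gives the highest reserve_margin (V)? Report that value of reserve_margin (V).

747

Policy A (E := 2, Y := 98):
  Y = 98
  E = 2
  X = 261 − 2 = 259
  V = 104 + 6·98 + 2 − 259 = 435
Policy B (E + 56, Y + 45):
  Y = 81 + 45 = 126
  E = 18 + 56 = 74
  X = 261 − 74 = 187
  V = 104 + 6·126 + 74 − 187 = 747
Policy C (E + 18, Y − 41):
  Y = 81 − 41 = 40
  E = 18 + 18 = 36
  X = 261 − 36 = 225
  V = 104 + 6·40 + 36 − 225 = 155
Comparing — Policy A: V=435, Policy B: V=747, Policy C: V=155. Highest is 747 (Policy B).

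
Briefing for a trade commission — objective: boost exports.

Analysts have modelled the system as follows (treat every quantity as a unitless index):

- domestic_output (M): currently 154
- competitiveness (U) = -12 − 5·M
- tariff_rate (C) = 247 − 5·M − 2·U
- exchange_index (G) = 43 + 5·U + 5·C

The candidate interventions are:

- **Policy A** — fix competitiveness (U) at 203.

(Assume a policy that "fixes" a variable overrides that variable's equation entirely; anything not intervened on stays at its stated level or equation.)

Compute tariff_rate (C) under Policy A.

-929

Policy A (U := 203):
  M = 154
  U = 203
  C = 247 − 5·154 − 2·203 = -929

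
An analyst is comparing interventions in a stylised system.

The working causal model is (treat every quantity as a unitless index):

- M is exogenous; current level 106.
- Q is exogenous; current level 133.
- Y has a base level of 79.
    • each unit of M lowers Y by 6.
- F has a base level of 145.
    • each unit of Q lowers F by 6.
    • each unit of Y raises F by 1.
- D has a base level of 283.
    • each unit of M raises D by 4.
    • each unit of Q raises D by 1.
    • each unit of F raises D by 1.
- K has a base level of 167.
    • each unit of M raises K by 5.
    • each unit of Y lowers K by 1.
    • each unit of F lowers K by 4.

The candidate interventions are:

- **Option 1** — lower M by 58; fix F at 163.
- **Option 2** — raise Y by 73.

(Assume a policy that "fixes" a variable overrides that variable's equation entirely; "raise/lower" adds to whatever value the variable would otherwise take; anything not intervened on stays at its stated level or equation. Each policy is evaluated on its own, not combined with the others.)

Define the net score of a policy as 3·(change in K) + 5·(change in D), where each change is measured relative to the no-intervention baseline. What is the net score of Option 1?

Baseline:
  M = 106
  Q = 133
  Y = 79 − 6·106 = -557
  F = 145 − 6·133 + (-557) = -1210
  D = 283 + 4·106 + 133 + (-1210) = -370
  K = 167 + 5·106 − (-557) − 4·(-1210) = 6094
Option 1 (M − 58, F := 163):
  M = 106 − 58 = 48
  Q = 133
  Y = 79 − 6·48 = -209
  F = 163
  D = 283 + 4·48 + 133 + 163 = 771
  K = 167 + 5·48 − (-209) − 4·163 = -36
ΔK = -36 − 6094 = -6130; ΔD = 771 − (-370) = 1141
Score = 3·(-6130) + 5·1141 = -12685

-12685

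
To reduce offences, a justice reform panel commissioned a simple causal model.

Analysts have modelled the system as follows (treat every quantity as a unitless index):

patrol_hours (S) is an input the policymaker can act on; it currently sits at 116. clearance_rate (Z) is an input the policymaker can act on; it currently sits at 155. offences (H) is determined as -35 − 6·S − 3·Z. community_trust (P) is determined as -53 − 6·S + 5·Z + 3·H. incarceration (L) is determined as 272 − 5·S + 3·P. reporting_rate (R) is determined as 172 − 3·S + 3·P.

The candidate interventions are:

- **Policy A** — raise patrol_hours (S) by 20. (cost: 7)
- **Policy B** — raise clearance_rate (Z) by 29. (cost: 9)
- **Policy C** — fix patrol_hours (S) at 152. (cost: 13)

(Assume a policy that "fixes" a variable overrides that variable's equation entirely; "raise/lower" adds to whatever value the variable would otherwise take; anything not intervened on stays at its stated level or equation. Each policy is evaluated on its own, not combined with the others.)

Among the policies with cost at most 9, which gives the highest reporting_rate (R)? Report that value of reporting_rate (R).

-11210

Policy A (S + 20):
  S = 116 + 20 = 136
  Z = 155
  H = -35 − 6·136 − 3·155 = -1316
  P = -53 − 6·136 + 5·155 + 3·(-1316) = -4042
  R = 172 − 3·136 + 3·(-4042) = -12362
Policy B (Z + 29):
  S = 116
  Z = 155 + 29 = 184
  H = -35 − 6·116 − 3·184 = -1283
  P = -53 − 6·116 + 5·184 + 3·(-1283) = -3678
  R = 172 − 3·116 + 3·(-3678) = -11210
Comparing — Policy A: R=-12362, Policy B: R=-11210. Highest is -11210 (Policy B).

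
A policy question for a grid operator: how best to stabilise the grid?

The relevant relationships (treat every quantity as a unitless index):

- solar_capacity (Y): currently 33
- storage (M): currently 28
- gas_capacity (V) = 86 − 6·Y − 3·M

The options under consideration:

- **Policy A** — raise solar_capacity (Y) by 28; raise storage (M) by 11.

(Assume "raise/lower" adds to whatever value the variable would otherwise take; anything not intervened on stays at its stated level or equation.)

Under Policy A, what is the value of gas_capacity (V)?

Policy A (Y + 28, M + 11):
  Y = 33 + 28 = 61
  M = 28 + 11 = 39
  V = 86 − 6·61 − 3·39 = -397

-397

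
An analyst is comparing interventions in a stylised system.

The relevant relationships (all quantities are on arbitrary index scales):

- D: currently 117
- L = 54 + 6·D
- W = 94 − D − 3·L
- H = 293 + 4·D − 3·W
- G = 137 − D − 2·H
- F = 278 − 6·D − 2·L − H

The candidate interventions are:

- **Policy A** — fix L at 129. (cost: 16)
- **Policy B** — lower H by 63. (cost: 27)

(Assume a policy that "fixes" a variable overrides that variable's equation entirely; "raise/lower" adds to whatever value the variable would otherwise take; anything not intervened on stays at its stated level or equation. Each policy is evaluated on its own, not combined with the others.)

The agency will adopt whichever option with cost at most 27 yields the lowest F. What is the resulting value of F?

-9507

Policy A (L := 129):
  D = 117
  L = 129
  W = 94 − 117 − 3·129 = -410
  H = 293 + 4·117 − 3·(-410) = 1991
  F = 278 − 6·117 − 2·129 − 1991 = -2673
Policy B (H − 63):
  D = 117
  L = 54 + 6·117 = 756
  W = 94 − 117 − 3·756 = -2291
  H = 293 + 4·117 − 3·(-2291) (−63 from intervention) = 7571
  F = 278 − 6·117 − 2·756 − 7571 = -9507
Comparing — Policy A: F=-2673, Policy B: F=-9507. Lowest is -9507 (Policy B).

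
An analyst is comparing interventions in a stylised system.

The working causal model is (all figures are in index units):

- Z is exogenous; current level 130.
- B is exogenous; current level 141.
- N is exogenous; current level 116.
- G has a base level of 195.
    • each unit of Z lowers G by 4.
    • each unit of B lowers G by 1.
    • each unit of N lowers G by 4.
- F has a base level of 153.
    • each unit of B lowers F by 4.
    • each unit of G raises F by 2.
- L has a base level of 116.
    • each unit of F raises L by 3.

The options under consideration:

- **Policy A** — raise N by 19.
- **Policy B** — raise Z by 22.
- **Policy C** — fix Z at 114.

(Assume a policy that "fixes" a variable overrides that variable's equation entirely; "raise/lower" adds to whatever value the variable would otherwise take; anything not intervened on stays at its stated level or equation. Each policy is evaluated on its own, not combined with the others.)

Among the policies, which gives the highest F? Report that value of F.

-2143

Policy A (N + 19):
  Z = 130
  B = 141
  N = 116 + 19 = 135
  G = 195 − 4·130 − 141 − 4·135 = -1006
  F = 153 − 4·141 + 2·(-1006) = -2423
Policy B (Z + 22):
  Z = 130 + 22 = 152
  B = 141
  N = 116
  G = 195 − 4·152 − 141 − 4·116 = -1018
  F = 153 − 4·141 + 2·(-1018) = -2447
Policy C (Z := 114):
  Z = 114
  B = 141
  N = 116
  G = 195 − 4·114 − 141 − 4·116 = -866
  F = 153 − 4·141 + 2·(-866) = -2143
Comparing — Policy A: F=-2423, Policy B: F=-2447, Policy C: F=-2143. Highest is -2143 (Policy C).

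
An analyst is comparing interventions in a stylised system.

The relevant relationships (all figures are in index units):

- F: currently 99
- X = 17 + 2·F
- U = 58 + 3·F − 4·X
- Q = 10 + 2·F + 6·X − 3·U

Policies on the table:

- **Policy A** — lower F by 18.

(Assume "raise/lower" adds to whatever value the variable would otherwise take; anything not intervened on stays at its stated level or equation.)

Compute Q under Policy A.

2491

Policy A (F − 18):
  F = 99 − 18 = 81
  X = 17 + 2·81 = 179
  U = 58 + 3·81 − 4·179 = -415
  Q = 10 + 2·81 + 6·179 − 3·(-415) = 2491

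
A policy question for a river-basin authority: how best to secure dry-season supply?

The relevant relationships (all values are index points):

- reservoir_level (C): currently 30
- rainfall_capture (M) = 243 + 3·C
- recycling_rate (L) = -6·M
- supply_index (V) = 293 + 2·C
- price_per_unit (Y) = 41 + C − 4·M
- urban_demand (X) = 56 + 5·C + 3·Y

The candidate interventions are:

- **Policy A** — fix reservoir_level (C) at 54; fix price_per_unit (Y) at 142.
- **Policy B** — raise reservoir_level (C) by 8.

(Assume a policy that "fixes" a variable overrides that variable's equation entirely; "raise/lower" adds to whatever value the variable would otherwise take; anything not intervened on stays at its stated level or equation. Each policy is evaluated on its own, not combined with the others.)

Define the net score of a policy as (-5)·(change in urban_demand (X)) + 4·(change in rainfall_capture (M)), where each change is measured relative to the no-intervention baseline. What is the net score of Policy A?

Baseline:
  C = 30
  M = 243 + 3·30 = 333
  Y = 41 + 30 − 4·333 = -1261
  X = 56 + 5·30 + 3·(-1261) = -3577
Policy A (C := 54, Y := 142):
  C = 54
  M = 243 + 3·54 = 405
  Y = 142
  X = 56 + 5·54 + 3·142 = 752
ΔX = 752 − (-3577) = 4329; ΔM = 405 − 333 = 72
Score = (-5)·4329 + 4·72 = -21357

-21357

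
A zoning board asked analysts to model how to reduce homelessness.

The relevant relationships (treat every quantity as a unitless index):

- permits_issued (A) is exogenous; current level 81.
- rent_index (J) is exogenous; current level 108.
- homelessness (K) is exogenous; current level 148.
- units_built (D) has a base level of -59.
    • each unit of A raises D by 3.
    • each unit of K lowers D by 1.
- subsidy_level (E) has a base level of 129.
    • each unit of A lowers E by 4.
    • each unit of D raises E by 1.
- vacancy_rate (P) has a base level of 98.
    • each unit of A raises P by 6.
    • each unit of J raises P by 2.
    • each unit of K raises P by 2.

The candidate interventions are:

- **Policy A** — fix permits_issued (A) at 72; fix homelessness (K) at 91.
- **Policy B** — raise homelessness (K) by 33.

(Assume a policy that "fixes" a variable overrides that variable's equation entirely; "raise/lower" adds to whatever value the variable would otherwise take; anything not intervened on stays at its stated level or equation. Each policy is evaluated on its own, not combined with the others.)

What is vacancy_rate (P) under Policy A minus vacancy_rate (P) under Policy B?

Policy A (A := 72, K := 91):
  A = 72
  J = 108
  K = 91
  P = 98 + 6·72 + 2·108 + 2·91 = 928
Policy B (K + 33):
  A = 81
  J = 108
  K = 148 + 33 = 181
  P = 98 + 6·81 + 2·108 + 2·181 = 1162
P: 928 − 1162 = -234

-234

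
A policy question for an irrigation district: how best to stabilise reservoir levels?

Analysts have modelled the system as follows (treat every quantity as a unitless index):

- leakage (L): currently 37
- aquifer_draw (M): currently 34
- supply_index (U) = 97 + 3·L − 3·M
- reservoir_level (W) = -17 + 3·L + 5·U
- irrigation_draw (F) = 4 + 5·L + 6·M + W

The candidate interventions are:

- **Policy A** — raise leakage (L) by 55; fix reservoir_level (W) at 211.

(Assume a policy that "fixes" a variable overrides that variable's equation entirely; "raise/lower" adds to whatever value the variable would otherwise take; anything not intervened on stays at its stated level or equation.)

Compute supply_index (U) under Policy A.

Policy A (L + 55, W := 211):
  L = 37 + 55 = 92
  M = 34
  U = 97 + 3·92 − 3·34 = 271

271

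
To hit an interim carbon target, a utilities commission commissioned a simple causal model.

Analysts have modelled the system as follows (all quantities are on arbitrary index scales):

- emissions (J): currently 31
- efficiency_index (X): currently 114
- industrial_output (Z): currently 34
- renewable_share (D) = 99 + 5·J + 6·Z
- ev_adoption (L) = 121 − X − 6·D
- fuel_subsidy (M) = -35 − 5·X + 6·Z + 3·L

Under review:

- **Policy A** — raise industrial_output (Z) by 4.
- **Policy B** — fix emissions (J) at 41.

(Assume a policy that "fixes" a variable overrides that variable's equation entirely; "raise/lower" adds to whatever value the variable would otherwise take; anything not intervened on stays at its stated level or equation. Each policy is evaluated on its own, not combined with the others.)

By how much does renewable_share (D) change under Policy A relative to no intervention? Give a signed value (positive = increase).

24

Baseline:
  J = 31
  Z = 34
  D = 99 + 5·31 + 6·34 = 458
Policy A (Z + 4):
  J = 31
  Z = 34 + 4 = 38
  D = 99 + 5·31 + 6·38 = 482
Change in D: 482 − 458 = 24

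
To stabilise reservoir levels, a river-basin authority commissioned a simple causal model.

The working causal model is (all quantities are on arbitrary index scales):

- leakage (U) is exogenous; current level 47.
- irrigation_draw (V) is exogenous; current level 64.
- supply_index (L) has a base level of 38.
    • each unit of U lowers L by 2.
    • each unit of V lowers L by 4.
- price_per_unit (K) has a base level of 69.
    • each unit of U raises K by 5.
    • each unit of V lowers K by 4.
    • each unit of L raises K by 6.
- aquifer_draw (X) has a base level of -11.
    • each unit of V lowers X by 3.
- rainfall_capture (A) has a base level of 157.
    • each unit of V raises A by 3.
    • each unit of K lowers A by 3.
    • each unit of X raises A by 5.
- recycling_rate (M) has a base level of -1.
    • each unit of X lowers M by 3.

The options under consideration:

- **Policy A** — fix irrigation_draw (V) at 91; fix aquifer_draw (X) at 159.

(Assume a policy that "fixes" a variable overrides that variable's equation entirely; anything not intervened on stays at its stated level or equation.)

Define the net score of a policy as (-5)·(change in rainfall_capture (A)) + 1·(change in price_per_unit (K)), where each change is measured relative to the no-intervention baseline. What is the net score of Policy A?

Baseline:
  U = 47
  V = 64
  L = 38 − 2·47 − 4·64 = -312
  K = 69 + 5·47 − 4·64 + 6·(-312) = -1824
  X = -11 − 3·64 = -203
  A = 157 + 3·64 − 3·(-1824) + 5·(-203) = 4806
Policy A (V := 91, X := 159):
  U = 47
  V = 91
  L = 38 − 2·47 − 4·91 = -420
  K = 69 + 5·47 − 4·91 + 6·(-420) = -2580
  X = 159
  A = 157 + 3·91 − 3·(-2580) + 5·159 = 8965
ΔA = 8965 − 4806 = 4159; ΔK = -2580 − (-1824) = -756
Score = (-5)·4159 + 1·(-756) = -21551

-21551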